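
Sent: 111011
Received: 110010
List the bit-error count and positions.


XOR: 001001

2 error(s) at position(s): 2, 5


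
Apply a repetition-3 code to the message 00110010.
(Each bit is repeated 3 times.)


Each bit -> 3 copies

000000111111000000111000


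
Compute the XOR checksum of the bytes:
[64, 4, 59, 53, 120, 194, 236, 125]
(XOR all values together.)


XOR chain: 64 ^ 4 ^ 59 ^ 53 ^ 120 ^ 194 ^ 236 ^ 125 = 97

97


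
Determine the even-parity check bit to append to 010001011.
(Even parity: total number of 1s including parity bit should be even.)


Number of 1s in data: 4
Parity bit: 0

0


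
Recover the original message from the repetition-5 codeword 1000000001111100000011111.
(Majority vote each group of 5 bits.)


Groups: 10000, 00001, 11110, 00000, 11111
Majority votes: 00101

00101


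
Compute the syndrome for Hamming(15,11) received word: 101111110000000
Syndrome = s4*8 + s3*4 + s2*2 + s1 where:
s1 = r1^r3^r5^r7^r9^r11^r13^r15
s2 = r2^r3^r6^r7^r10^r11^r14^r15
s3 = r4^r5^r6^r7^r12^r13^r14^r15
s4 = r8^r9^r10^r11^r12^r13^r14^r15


s1=0, s2=1, s3=0, s4=1

Syndrome = 10 (error at position 10)


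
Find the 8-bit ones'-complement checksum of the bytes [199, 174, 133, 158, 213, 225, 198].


Sum = 1300 mod 256 = 20
Complement = 235

235


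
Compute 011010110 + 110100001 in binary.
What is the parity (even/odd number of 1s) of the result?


011010110 = 214
110100001 = 417
Sum = 631 = 1001110111
1s count = 7

odd parity (7 ones in 1001110111)


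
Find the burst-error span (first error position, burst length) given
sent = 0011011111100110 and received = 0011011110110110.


XOR: 0000000001010000

Burst at position 9, length 3


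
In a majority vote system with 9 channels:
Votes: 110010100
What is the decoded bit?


Ones: 4 out of 9
Threshold: 5

0 (4/9 voted 1)


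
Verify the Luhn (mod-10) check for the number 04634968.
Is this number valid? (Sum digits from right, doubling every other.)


Luhn sum = 38
38 mod 10 = 8

Invalid (Luhn sum mod 10 = 8)


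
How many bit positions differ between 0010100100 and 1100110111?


XOR: 1110010011
Count of 1s: 6

6


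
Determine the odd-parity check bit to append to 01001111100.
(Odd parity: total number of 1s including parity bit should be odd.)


Number of 1s in data: 6
Parity bit: 1

1


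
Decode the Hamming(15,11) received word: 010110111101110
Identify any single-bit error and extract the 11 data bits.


Syndrome = 0: no error detected

Data: 01011101110 (no errors)


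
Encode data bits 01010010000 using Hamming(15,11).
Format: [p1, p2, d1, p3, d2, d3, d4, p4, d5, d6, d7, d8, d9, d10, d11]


Parity bits: p1=1, p2=0, p3=0, p4=1

100010110010000


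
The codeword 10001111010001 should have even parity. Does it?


Number of 1s: 7

No, parity error (7 ones)


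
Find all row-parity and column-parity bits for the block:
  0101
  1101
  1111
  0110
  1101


Row parities: 01001
Column parities: 1100

Row P: 01001, Col P: 1100, Corner: 0


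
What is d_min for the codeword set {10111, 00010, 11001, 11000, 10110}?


Comparing all pairs, minimum distance: 1
Can detect 0 errors, correct 0 errors

1


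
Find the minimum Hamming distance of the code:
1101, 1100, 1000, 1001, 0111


Comparing all pairs, minimum distance: 1
Can detect 0 errors, correct 0 errors

1


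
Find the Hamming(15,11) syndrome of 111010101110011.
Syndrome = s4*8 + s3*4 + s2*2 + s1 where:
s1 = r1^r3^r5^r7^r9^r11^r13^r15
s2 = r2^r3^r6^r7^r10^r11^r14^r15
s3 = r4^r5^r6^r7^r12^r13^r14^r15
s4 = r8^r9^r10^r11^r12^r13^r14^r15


s1=1, s2=1, s3=0, s4=1

Syndrome = 11 (error at position 11)


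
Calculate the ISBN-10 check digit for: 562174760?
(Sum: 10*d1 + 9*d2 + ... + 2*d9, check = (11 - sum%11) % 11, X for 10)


Weighted sum: 235
235 mod 11 = 4

Check digit: 7


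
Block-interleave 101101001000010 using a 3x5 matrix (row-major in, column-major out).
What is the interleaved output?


Matrix:
  10110
  10010
  00010
Read columns: 110000100111000

110000100111000


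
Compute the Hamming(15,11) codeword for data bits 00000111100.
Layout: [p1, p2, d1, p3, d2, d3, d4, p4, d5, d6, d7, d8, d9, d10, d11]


Parity bits: p1=0, p2=0, p3=0, p4=0

000000000111100


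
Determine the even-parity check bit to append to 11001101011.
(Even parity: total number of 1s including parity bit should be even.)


Number of 1s in data: 7
Parity bit: 1

1


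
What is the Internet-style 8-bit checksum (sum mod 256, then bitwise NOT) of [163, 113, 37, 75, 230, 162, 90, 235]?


Sum = 1105 mod 256 = 81
Complement = 174

174


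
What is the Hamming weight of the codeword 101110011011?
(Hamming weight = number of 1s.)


Counting 1s in 101110011011

8


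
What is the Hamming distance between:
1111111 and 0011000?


XOR: 1100111
Count of 1s: 5

5


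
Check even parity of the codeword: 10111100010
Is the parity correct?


Number of 1s: 6

Yes, parity is correct (6 ones)


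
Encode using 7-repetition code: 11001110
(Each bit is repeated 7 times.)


Each bit -> 7 copies

11111111111111000000000000001111111111111111111110000000


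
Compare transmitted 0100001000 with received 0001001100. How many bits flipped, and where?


XOR: 0101000100

3 error(s) at position(s): 1, 3, 7


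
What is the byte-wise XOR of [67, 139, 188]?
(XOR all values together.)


XOR chain: 67 ^ 139 ^ 188 = 116

116


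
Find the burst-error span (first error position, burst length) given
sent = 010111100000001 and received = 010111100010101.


XOR: 000000000010100

Burst at position 10, length 3


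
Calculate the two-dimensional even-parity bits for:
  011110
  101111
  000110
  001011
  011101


Row parities: 01010
Column parities: 100001

Row P: 01010, Col P: 100001, Corner: 0


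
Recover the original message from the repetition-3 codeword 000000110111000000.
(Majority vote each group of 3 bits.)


Groups: 000, 000, 110, 111, 000, 000
Majority votes: 001100

001100


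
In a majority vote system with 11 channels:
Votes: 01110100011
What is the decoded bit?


Ones: 6 out of 11
Threshold: 6

1 (6/11 voted 1)


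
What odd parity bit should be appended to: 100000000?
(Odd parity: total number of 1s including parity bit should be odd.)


Number of 1s in data: 1
Parity bit: 0

0


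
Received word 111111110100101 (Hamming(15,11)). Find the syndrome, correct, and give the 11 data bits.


Syndrome = 0: no error detected

Data: 11110100101 (no errors)


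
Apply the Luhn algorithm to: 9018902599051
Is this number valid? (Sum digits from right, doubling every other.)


Luhn sum = 49
49 mod 10 = 9

Invalid (Luhn sum mod 10 = 9)


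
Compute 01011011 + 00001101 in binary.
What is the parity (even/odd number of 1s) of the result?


01011011 = 91
00001101 = 13
Sum = 104 = 1101000
1s count = 3

odd parity (3 ones in 1101000)


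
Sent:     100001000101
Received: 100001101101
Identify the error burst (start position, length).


XOR: 000000101000

Burst at position 6, length 3


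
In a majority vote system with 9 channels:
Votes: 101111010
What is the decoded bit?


Ones: 6 out of 9
Threshold: 5

1 (6/9 voted 1)


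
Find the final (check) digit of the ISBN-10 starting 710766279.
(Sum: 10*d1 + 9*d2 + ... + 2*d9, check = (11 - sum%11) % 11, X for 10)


Weighted sum: 241
241 mod 11 = 10

Check digit: 1


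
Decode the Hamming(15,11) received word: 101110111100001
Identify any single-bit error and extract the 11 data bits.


Syndrome = 0: no error detected

Data: 11011100001 (no errors)


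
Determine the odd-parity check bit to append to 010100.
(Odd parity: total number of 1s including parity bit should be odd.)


Number of 1s in data: 2
Parity bit: 1

1


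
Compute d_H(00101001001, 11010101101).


XOR: 11111100100
Count of 1s: 7

7


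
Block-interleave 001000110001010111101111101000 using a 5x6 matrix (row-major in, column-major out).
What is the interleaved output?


Matrix:
  001000
  110001
  010111
  101111
  101000
Read columns: 010110110010011001100011001110

010110110010011001100011001110


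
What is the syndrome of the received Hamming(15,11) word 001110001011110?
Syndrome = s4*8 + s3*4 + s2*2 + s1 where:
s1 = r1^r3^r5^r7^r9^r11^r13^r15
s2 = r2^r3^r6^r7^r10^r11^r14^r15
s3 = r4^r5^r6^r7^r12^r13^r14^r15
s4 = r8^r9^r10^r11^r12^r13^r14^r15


s1=1, s2=1, s3=1, s4=1

Syndrome = 15 (error at position 15)


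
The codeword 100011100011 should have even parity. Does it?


Number of 1s: 6

Yes, parity is correct (6 ones)


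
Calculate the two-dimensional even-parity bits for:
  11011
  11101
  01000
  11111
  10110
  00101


Row parities: 001110
Column parities: 00010

Row P: 001110, Col P: 00010, Corner: 1


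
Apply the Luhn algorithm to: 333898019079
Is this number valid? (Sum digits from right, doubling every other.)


Luhn sum = 64
64 mod 10 = 4

Invalid (Luhn sum mod 10 = 4)


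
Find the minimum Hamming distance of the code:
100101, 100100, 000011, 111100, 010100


Comparing all pairs, minimum distance: 1
Can detect 0 errors, correct 0 errors

1


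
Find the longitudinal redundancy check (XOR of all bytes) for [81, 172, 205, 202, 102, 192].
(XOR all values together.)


XOR chain: 81 ^ 172 ^ 205 ^ 202 ^ 102 ^ 192 = 92

92


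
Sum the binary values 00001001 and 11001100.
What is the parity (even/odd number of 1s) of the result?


00001001 = 9
11001100 = 204
Sum = 213 = 11010101
1s count = 5

odd parity (5 ones in 11010101)


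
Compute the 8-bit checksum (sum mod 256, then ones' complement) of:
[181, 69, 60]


Sum = 310 mod 256 = 54
Complement = 201

201


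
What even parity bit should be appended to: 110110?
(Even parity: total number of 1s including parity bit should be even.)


Number of 1s in data: 4
Parity bit: 0

0


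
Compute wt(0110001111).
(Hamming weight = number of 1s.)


Counting 1s in 0110001111

6


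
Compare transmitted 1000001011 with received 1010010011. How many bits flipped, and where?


XOR: 0010011000

3 error(s) at position(s): 2, 5, 6


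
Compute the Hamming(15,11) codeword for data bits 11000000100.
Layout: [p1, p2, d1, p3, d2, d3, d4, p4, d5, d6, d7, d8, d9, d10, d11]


Parity bits: p1=1, p2=1, p3=0, p4=1

111010010000100


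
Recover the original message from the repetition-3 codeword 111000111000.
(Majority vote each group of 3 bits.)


Groups: 111, 000, 111, 000
Majority votes: 1010

1010


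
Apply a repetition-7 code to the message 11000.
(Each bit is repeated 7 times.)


Each bit -> 7 copies

11111111111111000000000000000000000


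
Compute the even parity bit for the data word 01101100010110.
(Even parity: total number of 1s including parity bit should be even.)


Number of 1s in data: 7
Parity bit: 1

1


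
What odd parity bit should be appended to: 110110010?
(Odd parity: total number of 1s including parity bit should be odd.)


Number of 1s in data: 5
Parity bit: 0

0


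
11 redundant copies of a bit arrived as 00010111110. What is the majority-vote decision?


Ones: 6 out of 11
Threshold: 6

1 (6/11 voted 1)


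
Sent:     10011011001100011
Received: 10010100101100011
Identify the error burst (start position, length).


XOR: 00001111100000000

Burst at position 4, length 5


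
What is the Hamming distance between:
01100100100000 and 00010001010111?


XOR: 01110101110111
Count of 1s: 10

10


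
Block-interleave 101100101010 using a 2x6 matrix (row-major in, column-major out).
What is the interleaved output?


Matrix:
  101100
  101010
Read columns: 110011100100

110011100100


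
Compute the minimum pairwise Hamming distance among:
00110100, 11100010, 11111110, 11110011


Comparing all pairs, minimum distance: 2
Can detect 1 errors, correct 0 errors

2


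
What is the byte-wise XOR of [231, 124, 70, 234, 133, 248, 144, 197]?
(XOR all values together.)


XOR chain: 231 ^ 124 ^ 70 ^ 234 ^ 133 ^ 248 ^ 144 ^ 197 = 31

31


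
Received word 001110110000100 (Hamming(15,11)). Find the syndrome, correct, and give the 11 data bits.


Syndrome = 0: no error detected

Data: 11010000100 (no errors)


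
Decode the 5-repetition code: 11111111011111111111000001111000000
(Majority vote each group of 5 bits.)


Groups: 11111, 11101, 11111, 11111, 00000, 11110, 00000
Majority votes: 1111010

1111010


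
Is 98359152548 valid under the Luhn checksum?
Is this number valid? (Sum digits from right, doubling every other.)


Luhn sum = 61
61 mod 10 = 1

Invalid (Luhn sum mod 10 = 1)


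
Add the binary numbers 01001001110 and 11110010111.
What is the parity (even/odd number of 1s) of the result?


01001001110 = 590
11110010111 = 1943
Sum = 2533 = 100111100101
1s count = 7

odd parity (7 ones in 100111100101)


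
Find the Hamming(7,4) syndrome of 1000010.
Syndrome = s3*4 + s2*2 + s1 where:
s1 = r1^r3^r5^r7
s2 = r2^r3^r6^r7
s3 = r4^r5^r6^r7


s1=1, s2=1, s3=1

Syndrome = 7 (error at position 7)


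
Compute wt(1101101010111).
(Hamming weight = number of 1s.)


Counting 1s in 1101101010111

9


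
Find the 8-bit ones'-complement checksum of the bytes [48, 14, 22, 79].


Sum = 163 mod 256 = 163
Complement = 92

92


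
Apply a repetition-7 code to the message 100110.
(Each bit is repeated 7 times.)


Each bit -> 7 copies

111111100000000000000111111111111110000000


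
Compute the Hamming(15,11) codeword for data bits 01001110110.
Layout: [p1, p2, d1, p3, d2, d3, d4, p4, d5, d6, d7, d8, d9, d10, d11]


Parity bits: p1=0, p2=1, p3=1, p4=1

010110011110110


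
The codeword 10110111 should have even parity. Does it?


Number of 1s: 6

Yes, parity is correct (6 ones)


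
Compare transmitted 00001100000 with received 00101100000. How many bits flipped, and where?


XOR: 00100000000

1 error(s) at position(s): 2


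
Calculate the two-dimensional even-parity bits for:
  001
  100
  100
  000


Row parities: 1110
Column parities: 001

Row P: 1110, Col P: 001, Corner: 1


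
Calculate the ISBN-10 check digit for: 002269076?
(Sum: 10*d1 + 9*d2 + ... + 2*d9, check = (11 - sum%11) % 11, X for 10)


Weighted sum: 144
144 mod 11 = 1

Check digit: X


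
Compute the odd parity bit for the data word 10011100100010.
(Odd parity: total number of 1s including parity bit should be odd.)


Number of 1s in data: 6
Parity bit: 1

1


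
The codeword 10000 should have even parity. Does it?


Number of 1s: 1

No, parity error (1 ones)


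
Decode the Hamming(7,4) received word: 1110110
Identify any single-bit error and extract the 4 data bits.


Syndrome = 3: error at position 3

Data: 0110 (corrected bit 3)


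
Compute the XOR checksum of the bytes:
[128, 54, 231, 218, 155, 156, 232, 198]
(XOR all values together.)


XOR chain: 128 ^ 54 ^ 231 ^ 218 ^ 155 ^ 156 ^ 232 ^ 198 = 162

162


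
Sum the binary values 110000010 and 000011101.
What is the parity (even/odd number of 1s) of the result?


110000010 = 386
000011101 = 29
Sum = 415 = 110011111
1s count = 7

odd parity (7 ones in 110011111)


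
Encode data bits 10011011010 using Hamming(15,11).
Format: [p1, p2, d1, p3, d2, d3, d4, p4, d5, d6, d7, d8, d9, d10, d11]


Parity bits: p1=0, p2=0, p3=1, p4=0

001100101011010


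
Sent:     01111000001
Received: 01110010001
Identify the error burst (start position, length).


XOR: 00001010000

Burst at position 4, length 3


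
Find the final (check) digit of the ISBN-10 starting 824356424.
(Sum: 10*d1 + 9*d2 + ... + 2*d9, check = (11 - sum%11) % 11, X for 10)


Weighted sum: 241
241 mod 11 = 10

Check digit: 1


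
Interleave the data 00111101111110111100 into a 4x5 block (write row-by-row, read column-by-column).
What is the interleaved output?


Matrix:
  00111
  10111
  11101
  11100
Read columns: 01110011111111001110

01110011111111001110


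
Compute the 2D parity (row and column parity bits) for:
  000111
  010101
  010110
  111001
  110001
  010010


Row parities: 111010
Column parities: 011110

Row P: 111010, Col P: 011110, Corner: 0


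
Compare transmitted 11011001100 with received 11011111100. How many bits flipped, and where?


XOR: 00000110000

2 error(s) at position(s): 5, 6


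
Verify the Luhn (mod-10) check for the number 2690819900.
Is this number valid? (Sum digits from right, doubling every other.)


Luhn sum = 45
45 mod 10 = 5

Invalid (Luhn sum mod 10 = 5)


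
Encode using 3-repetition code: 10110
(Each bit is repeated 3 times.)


Each bit -> 3 copies

111000111111000


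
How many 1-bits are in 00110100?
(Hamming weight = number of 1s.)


Counting 1s in 00110100

3


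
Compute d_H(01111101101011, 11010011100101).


XOR: 10101110001110
Count of 1s: 8

8


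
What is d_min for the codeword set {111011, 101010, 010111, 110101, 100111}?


Comparing all pairs, minimum distance: 2
Can detect 1 errors, correct 0 errors

2


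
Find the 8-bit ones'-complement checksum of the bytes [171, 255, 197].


Sum = 623 mod 256 = 111
Complement = 144

144


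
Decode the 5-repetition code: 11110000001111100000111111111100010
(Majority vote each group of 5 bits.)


Groups: 11110, 00000, 11111, 00000, 11111, 11111, 00010
Majority votes: 1010110

1010110


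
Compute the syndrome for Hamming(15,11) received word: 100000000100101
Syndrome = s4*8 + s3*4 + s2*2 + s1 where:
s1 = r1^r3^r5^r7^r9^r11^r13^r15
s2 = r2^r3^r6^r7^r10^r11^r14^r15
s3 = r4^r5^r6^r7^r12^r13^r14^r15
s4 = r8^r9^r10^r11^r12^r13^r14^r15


s1=1, s2=0, s3=0, s4=1

Syndrome = 9 (error at position 9)


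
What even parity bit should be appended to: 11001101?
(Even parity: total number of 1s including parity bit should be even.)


Number of 1s in data: 5
Parity bit: 1

1


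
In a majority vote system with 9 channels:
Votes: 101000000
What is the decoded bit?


Ones: 2 out of 9
Threshold: 5

0 (2/9 voted 1)


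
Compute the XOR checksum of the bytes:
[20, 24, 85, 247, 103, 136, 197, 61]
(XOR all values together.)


XOR chain: 20 ^ 24 ^ 85 ^ 247 ^ 103 ^ 136 ^ 197 ^ 61 = 185

185


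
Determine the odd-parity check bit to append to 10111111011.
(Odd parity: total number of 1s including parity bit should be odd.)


Number of 1s in data: 9
Parity bit: 0

0


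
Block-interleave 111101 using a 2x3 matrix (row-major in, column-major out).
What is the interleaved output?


Matrix:
  111
  101
Read columns: 111011

111011


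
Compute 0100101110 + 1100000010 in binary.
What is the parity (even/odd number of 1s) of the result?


0100101110 = 302
1100000010 = 770
Sum = 1072 = 10000110000
1s count = 3

odd parity (3 ones in 10000110000)


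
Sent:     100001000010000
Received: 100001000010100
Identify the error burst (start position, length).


XOR: 000000000000100

Burst at position 12, length 1


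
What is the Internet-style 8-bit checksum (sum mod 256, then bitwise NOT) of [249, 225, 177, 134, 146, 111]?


Sum = 1042 mod 256 = 18
Complement = 237

237


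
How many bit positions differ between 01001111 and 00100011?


XOR: 01101100
Count of 1s: 4

4


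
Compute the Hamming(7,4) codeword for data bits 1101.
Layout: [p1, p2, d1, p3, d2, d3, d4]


Parity bits: p1=1, p2=0, p3=0

1010101


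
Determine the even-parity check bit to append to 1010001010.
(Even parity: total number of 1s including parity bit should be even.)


Number of 1s in data: 4
Parity bit: 0

0


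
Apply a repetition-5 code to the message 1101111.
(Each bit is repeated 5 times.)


Each bit -> 5 copies

11111111110000011111111111111111111


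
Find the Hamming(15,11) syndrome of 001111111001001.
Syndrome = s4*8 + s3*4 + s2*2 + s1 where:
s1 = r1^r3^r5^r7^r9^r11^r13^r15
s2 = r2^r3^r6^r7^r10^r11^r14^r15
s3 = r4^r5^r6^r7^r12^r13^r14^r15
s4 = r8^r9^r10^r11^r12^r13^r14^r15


s1=1, s2=0, s3=0, s4=0

Syndrome = 1 (error at position 1)


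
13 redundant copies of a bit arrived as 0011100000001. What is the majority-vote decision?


Ones: 4 out of 13
Threshold: 7

0 (4/13 voted 1)


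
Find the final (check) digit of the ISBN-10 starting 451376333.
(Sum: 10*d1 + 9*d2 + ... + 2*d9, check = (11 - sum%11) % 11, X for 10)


Weighted sum: 213
213 mod 11 = 4

Check digit: 7


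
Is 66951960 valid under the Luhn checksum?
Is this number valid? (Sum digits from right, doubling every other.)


Luhn sum = 37
37 mod 10 = 7

Invalid (Luhn sum mod 10 = 7)


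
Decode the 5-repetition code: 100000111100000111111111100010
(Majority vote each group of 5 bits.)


Groups: 10000, 01111, 00000, 11111, 11111, 00010
Majority votes: 010110

010110


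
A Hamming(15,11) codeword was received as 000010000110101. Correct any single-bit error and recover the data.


Syndrome = 6: error at position 6

Data: 01100110101 (corrected bit 6)


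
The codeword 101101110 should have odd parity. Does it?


Number of 1s: 6

No, parity error (6 ones)


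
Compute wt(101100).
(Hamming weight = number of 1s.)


Counting 1s in 101100

3


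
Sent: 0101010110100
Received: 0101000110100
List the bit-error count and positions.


XOR: 0000010000000

1 error(s) at position(s): 5


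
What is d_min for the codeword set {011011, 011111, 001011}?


Comparing all pairs, minimum distance: 1
Can detect 0 errors, correct 0 errors

1


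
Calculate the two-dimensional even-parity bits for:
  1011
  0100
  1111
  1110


Row parities: 1101
Column parities: 1110

Row P: 1101, Col P: 1110, Corner: 1


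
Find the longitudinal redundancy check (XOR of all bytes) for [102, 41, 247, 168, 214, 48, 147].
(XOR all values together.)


XOR chain: 102 ^ 41 ^ 247 ^ 168 ^ 214 ^ 48 ^ 147 = 101

101


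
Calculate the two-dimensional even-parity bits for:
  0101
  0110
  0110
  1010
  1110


Row parities: 00001
Column parities: 0001

Row P: 00001, Col P: 0001, Corner: 1


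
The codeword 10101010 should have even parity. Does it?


Number of 1s: 4

Yes, parity is correct (4 ones)


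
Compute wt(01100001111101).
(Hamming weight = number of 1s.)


Counting 1s in 01100001111101

8


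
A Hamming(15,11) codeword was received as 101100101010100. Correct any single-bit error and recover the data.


Syndrome = 14: error at position 14

Data: 10011010110 (corrected bit 14)


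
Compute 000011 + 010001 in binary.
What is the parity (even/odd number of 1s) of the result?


000011 = 3
010001 = 17
Sum = 20 = 10100
1s count = 2

even parity (2 ones in 10100)


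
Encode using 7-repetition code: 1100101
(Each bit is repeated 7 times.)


Each bit -> 7 copies

1111111111111100000000000000111111100000001111111


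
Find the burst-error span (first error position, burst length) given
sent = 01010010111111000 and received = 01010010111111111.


XOR: 00000000000000111

Burst at position 14, length 3


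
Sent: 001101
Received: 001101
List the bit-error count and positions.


XOR: 000000

0 errors (received matches sent)


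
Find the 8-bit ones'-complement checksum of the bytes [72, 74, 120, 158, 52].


Sum = 476 mod 256 = 220
Complement = 35

35


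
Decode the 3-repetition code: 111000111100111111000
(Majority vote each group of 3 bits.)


Groups: 111, 000, 111, 100, 111, 111, 000
Majority votes: 1010110

1010110


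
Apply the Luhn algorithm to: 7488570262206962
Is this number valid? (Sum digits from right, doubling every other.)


Luhn sum = 60
60 mod 10 = 0

Valid (Luhn sum mod 10 = 0)


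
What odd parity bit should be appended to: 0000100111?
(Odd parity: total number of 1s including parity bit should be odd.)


Number of 1s in data: 4
Parity bit: 1

1


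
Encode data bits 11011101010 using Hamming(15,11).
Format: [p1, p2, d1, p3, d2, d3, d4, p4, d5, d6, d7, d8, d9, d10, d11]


Parity bits: p1=0, p2=0, p3=0, p4=0

001010101101010


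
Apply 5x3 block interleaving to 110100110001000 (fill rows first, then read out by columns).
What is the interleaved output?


Matrix:
  110
  100
  110
  001
  000
Read columns: 111001010000010

111001010000010


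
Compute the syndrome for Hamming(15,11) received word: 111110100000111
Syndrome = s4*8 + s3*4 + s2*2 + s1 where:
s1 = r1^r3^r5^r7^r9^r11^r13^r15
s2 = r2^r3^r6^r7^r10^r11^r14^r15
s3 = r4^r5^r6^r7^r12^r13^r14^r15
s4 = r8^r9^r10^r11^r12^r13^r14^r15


s1=0, s2=1, s3=0, s4=1

Syndrome = 10 (error at position 10)


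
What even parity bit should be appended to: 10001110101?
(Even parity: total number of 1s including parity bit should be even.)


Number of 1s in data: 6
Parity bit: 0

0


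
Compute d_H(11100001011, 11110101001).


XOR: 00010100010
Count of 1s: 3

3


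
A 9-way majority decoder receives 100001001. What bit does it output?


Ones: 3 out of 9
Threshold: 5

0 (3/9 voted 1)


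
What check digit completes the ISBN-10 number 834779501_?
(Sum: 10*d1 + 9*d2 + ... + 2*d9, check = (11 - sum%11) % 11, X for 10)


Weighted sum: 297
297 mod 11 = 0

Check digit: 0


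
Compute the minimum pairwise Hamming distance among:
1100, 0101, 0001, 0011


Comparing all pairs, minimum distance: 1
Can detect 0 errors, correct 0 errors

1


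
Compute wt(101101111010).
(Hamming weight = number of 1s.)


Counting 1s in 101101111010

8


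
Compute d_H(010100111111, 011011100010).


XOR: 001111011101
Count of 1s: 8

8


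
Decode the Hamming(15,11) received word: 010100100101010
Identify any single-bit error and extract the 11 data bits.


Syndrome = 9: error at position 9

Data: 00011101010 (corrected bit 9)


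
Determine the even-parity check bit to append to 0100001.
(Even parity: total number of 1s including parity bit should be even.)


Number of 1s in data: 2
Parity bit: 0

0


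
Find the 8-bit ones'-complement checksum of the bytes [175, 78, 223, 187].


Sum = 663 mod 256 = 151
Complement = 104

104


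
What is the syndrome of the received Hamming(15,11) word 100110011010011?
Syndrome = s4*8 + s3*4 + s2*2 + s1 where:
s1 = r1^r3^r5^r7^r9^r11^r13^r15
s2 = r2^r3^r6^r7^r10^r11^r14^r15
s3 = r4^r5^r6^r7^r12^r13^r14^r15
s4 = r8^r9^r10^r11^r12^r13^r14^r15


s1=1, s2=1, s3=0, s4=1

Syndrome = 11 (error at position 11)


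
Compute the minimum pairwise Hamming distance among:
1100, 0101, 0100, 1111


Comparing all pairs, minimum distance: 1
Can detect 0 errors, correct 0 errors

1


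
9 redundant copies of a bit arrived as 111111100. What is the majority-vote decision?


Ones: 7 out of 9
Threshold: 5

1 (7/9 voted 1)


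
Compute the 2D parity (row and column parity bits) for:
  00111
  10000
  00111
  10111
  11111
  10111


Row parities: 111010
Column parities: 01111

Row P: 111010, Col P: 01111, Corner: 0


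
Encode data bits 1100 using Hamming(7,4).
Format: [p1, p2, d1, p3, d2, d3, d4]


Parity bits: p1=0, p2=1, p3=1

0111100


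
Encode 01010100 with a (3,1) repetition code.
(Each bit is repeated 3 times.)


Each bit -> 3 copies

000111000111000111000000


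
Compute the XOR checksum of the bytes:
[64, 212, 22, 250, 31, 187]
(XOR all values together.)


XOR chain: 64 ^ 212 ^ 22 ^ 250 ^ 31 ^ 187 = 220

220


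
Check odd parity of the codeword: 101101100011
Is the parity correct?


Number of 1s: 7

Yes, parity is correct (7 ones)


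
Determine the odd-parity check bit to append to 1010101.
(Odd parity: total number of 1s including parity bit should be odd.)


Number of 1s in data: 4
Parity bit: 1

1


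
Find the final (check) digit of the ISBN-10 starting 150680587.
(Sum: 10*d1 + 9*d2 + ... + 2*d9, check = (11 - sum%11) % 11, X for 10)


Weighted sum: 203
203 mod 11 = 5

Check digit: 6


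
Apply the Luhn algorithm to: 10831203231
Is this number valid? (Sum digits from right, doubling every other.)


Luhn sum = 35
35 mod 10 = 5

Invalid (Luhn sum mod 10 = 5)


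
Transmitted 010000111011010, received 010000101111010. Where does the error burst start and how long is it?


XOR: 000000010100000

Burst at position 7, length 3


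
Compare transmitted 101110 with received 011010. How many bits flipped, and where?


XOR: 110100

3 error(s) at position(s): 0, 1, 3


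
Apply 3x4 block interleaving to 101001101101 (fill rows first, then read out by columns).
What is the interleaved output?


Matrix:
  1010
  0110
  1101
Read columns: 101011110001

101011110001


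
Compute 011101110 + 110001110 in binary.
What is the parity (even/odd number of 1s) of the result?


011101110 = 238
110001110 = 398
Sum = 636 = 1001111100
1s count = 6

even parity (6 ones in 1001111100)


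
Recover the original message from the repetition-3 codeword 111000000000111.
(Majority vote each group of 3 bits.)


Groups: 111, 000, 000, 000, 111
Majority votes: 10001

10001


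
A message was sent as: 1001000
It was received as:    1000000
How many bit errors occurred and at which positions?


XOR: 0001000

1 error(s) at position(s): 3


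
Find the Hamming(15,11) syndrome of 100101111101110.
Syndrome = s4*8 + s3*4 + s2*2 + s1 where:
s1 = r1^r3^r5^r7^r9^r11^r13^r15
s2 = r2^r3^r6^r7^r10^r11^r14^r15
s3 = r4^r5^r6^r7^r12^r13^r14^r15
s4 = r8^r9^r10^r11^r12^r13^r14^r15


s1=0, s2=0, s3=0, s4=0

Syndrome = 0 (no error)


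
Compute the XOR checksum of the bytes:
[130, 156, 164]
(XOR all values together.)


XOR chain: 130 ^ 156 ^ 164 = 186

186


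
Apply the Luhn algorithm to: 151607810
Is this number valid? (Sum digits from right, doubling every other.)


Luhn sum = 21
21 mod 10 = 1

Invalid (Luhn sum mod 10 = 1)


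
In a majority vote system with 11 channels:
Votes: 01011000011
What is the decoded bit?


Ones: 5 out of 11
Threshold: 6

0 (5/11 voted 1)


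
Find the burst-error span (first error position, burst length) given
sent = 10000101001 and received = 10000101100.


XOR: 00000000101

Burst at position 8, length 3


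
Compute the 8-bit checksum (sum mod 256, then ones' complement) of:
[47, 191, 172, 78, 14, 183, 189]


Sum = 874 mod 256 = 106
Complement = 149

149


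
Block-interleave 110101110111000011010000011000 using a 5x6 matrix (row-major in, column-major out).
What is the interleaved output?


Matrix:
  110101
  110111
  000011
  010000
  011000
Read columns: 110001101100001110000110011100

110001101100001110000110011100


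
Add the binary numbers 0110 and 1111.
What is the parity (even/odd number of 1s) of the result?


0110 = 6
1111 = 15
Sum = 21 = 10101
1s count = 3

odd parity (3 ones in 10101)


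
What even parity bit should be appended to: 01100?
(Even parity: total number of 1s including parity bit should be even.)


Number of 1s in data: 2
Parity bit: 0

0


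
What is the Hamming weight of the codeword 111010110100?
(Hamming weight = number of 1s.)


Counting 1s in 111010110100

7


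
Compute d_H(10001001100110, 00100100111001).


XOR: 10101101011111
Count of 1s: 10

10


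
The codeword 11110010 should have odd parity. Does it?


Number of 1s: 5

Yes, parity is correct (5 ones)


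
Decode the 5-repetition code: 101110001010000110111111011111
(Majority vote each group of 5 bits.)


Groups: 10111, 00010, 10000, 11011, 11110, 11111
Majority votes: 100111

100111


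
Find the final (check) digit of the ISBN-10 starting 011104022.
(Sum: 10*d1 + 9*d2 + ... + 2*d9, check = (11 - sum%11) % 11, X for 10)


Weighted sum: 54
54 mod 11 = 10

Check digit: 1


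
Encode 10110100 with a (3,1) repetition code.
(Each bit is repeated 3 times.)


Each bit -> 3 copies

111000111111000111000000


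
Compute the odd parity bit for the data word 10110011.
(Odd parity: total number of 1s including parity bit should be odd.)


Number of 1s in data: 5
Parity bit: 0

0


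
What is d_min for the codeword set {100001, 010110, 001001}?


Comparing all pairs, minimum distance: 2
Can detect 1 errors, correct 0 errors

2


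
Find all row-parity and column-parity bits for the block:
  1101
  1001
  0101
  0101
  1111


Row parities: 10000
Column parities: 1011

Row P: 10000, Col P: 1011, Corner: 1


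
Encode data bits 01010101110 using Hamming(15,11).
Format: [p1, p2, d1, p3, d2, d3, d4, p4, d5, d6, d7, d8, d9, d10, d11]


Parity bits: p1=1, p2=1, p3=1, p4=0

110110100101110


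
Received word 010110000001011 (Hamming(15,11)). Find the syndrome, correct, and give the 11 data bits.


Syndrome = 14: error at position 14

Data: 01000001001 (corrected bit 14)


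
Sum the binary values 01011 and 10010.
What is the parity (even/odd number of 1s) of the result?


01011 = 11
10010 = 18
Sum = 29 = 11101
1s count = 4

even parity (4 ones in 11101)


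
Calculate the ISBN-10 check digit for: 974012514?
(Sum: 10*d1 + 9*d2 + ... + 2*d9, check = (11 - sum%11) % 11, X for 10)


Weighted sum: 232
232 mod 11 = 1

Check digit: X


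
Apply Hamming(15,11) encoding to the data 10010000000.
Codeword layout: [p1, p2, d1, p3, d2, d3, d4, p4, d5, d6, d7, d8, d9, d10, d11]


Parity bits: p1=0, p2=0, p3=1, p4=0

001100100000000


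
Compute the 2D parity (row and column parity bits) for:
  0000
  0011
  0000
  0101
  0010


Row parities: 00001
Column parities: 0100

Row P: 00001, Col P: 0100, Corner: 1


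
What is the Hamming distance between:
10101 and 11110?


XOR: 01011
Count of 1s: 3

3


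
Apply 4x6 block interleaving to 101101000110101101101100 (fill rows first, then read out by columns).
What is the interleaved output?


Matrix:
  101101
  000110
  101101
  101100
Read columns: 101100001011111101001010

101100001011111101001010


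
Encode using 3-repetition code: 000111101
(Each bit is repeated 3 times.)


Each bit -> 3 copies

000000000111111111111000111


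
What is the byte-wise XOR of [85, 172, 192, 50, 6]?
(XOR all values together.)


XOR chain: 85 ^ 172 ^ 192 ^ 50 ^ 6 = 13

13


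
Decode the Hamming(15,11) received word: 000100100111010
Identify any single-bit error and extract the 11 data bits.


Syndrome = 0: no error detected

Data: 00010111010 (no errors)


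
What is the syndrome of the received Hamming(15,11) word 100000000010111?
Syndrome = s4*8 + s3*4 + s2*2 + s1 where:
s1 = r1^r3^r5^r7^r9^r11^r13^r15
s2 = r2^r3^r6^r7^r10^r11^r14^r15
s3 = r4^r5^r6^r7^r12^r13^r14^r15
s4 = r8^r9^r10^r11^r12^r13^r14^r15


s1=0, s2=1, s3=1, s4=0

Syndrome = 6 (error at position 6)


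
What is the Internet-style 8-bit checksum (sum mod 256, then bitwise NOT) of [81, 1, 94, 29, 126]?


Sum = 331 mod 256 = 75
Complement = 180

180


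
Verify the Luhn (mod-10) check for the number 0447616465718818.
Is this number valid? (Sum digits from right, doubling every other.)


Luhn sum = 69
69 mod 10 = 9

Invalid (Luhn sum mod 10 = 9)


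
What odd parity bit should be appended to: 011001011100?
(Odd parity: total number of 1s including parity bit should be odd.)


Number of 1s in data: 6
Parity bit: 1

1


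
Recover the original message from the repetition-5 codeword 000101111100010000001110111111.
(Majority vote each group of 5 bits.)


Groups: 00010, 11111, 00010, 00000, 11101, 11111
Majority votes: 010011

010011


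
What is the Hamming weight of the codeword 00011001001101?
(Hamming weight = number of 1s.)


Counting 1s in 00011001001101

6


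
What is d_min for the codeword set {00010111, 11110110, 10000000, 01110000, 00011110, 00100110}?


Comparing all pairs, minimum distance: 2
Can detect 1 errors, correct 0 errors

2


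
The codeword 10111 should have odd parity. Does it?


Number of 1s: 4

No, parity error (4 ones)


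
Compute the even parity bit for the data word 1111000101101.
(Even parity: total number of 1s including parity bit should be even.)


Number of 1s in data: 8
Parity bit: 0

0


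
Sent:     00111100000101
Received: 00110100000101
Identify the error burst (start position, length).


XOR: 00001000000000

Burst at position 4, length 1


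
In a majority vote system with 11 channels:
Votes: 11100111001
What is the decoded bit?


Ones: 7 out of 11
Threshold: 6

1 (7/11 voted 1)


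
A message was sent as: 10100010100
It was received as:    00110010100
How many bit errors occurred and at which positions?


XOR: 10010000000

2 error(s) at position(s): 0, 3


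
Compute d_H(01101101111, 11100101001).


XOR: 10001000110
Count of 1s: 4

4


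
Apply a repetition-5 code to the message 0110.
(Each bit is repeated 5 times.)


Each bit -> 5 copies

00000111111111100000


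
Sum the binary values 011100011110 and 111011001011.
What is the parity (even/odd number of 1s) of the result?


011100011110 = 1822
111011001011 = 3787
Sum = 5609 = 1010111101001
1s count = 8

even parity (8 ones in 1010111101001)


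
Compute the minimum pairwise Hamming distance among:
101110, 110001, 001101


Comparing all pairs, minimum distance: 3
Can detect 2 errors, correct 1 errors

3


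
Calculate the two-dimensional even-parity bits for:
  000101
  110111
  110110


Row parities: 010
Column parities: 000100

Row P: 010, Col P: 000100, Corner: 1


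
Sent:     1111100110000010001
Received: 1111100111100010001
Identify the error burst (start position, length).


XOR: 0000000001100000000

Burst at position 9, length 2


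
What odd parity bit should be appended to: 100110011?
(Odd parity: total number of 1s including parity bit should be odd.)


Number of 1s in data: 5
Parity bit: 0

0


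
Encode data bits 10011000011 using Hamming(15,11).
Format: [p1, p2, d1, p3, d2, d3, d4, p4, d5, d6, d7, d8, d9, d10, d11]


Parity bits: p1=0, p2=0, p3=1, p4=1

001100111000011


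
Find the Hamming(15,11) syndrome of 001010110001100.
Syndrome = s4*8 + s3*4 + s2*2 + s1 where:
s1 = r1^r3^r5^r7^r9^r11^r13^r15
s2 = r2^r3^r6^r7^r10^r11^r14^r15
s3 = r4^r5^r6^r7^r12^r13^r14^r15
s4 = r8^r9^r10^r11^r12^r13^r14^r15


s1=0, s2=0, s3=0, s4=1

Syndrome = 8 (error at position 8)


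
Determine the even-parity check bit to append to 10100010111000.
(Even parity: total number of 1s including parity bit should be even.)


Number of 1s in data: 6
Parity bit: 0

0


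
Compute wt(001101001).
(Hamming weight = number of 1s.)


Counting 1s in 001101001

4


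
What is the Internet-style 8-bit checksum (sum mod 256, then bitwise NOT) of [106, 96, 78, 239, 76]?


Sum = 595 mod 256 = 83
Complement = 172

172


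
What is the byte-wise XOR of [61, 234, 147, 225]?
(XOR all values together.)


XOR chain: 61 ^ 234 ^ 147 ^ 225 = 165

165


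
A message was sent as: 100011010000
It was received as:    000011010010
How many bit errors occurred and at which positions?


XOR: 100000000010

2 error(s) at position(s): 0, 10


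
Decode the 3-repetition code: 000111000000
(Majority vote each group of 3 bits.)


Groups: 000, 111, 000, 000
Majority votes: 0100

0100


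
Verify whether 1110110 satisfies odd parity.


Number of 1s: 5

Yes, parity is correct (5 ones)


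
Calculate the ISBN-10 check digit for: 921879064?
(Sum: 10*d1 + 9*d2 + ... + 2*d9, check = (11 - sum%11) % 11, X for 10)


Weighted sum: 285
285 mod 11 = 10

Check digit: 1


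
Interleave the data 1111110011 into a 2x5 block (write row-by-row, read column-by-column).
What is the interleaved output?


Matrix:
  11111
  10011
Read columns: 1110101111

1110101111


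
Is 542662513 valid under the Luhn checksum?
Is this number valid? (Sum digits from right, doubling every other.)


Luhn sum = 38
38 mod 10 = 8

Invalid (Luhn sum mod 10 = 8)
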